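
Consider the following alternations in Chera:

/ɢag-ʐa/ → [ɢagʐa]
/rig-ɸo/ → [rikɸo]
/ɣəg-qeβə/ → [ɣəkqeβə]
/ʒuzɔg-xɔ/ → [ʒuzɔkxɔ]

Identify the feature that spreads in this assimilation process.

voicing

The segment that alternates is /g/, which surfaces as [k] when adjacent to /ɸ/.
The change voiced → voiceless matches the voicing of the following /ɸ/, identifying this as voicing assimilation.
The other alternating forms pattern the same way: /g/ → [k] before /q/ (voiced → voiceless, matching voiceless); /g/ → [k] before /x/ (voiced → voiceless, matching voiceless) — only voicing changes, and always toward the following segment.
No alternation appears in [ɢagʐa]: there the adjacent consonants already agree in voicing (/g/ and /ʐ/ are both voiced), so this form is consistent with the same rule.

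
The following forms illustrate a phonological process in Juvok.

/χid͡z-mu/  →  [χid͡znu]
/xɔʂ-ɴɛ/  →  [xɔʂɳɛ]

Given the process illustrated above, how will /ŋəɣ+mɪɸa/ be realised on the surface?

[ŋəɣŋɪɸa]

The data show progressive place assimilation: /m/ → [n] after /d͡z/; /ɴ/ → [ɳ] after /ʂ/. In each pair only place changes, matching the preceding consonant, while manner and voice stay constant.
The rule targets /m/ (voiced bilabial nasal), which sits after the trigger /ɣ/ (velar).
The voiced velar nasal is [ŋ], so /m/ → [ŋ].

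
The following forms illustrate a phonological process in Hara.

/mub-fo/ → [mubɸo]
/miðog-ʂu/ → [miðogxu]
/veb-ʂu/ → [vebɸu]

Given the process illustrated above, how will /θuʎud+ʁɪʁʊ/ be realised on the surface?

The data show progressive place assimilation: /f/ → [ɸ] after /b/; /ʂ/ → [x] after /g/; /ʂ/ → [ɸ] after /b/. In each pair only place changes, matching the preceding consonant, while manner and voice stay constant.
The rule targets /ʁ/ (voiced uvular fricative), which sits after the trigger /d/ (alveolar).
A voiced alveolar fricative is [z], so the surface segment is [z].

[θuʎudzɪʁʊ]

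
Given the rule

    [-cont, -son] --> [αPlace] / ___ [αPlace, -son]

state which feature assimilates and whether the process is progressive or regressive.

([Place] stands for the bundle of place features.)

regressive place assimilation

The rule copies the place features (abbreviated [Place]) from the environment onto the target, so the assimilating feature is place.
The conditioning segment sits to the right of the focus bar, meaning the trigger follows the segment that changes — regressive assimilation.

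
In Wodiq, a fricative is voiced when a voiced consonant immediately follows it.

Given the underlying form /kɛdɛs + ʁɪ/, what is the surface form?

[kɛdɛzʁɪ]

The rule targets /s/ (voiceless alveolar fricative), which sits before the trigger /ʁ/ (voiced).
A voiced alveolar fricative is [z], so the surface segment is [z].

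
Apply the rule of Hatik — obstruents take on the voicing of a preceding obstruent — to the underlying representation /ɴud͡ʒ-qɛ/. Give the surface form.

/q/ is a voiceless uvular stop. The preceding trigger /d͡ʒ/ is voiced, so /q/ must become voiced as well.
A voiced uvular stop is [ɢ], so the surface segment is [ɢ].

[ɴud͡ʒɢɛ]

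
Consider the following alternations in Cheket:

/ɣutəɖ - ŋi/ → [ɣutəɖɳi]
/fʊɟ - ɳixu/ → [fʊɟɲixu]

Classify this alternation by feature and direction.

progressive place assimilation

Underlying /ŋ/ is realised as [ɳ] next to /ɖ/; /ɖ/ itself does not change.
The change velar → retroflex matches the place of the preceding /ɖ/, identifying this as place assimilation.
Manner and voice are unchanged, so the assimilation is partial, not total.
Checking the remaining alternation: /ɳ/ → [ɲ] after /ɟ/ (retroflex → palatal, matching palatal) — only place changes, and always toward the preceding segment.
Since the segment that changes follows the conditioning segment, the assimilation is progressive.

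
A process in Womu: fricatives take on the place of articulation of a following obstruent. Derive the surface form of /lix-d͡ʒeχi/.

/x/ is a voiceless velar fricative. The following trigger /d͡ʒ/ is postalveolar, so /x/ must become postalveolar as well.
The voiceless postalveolar fricative is [ʃ], so /x/ → [ʃ].

[liʃd͡ʒeχi]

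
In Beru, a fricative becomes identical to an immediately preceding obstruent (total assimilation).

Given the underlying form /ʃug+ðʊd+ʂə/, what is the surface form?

/ð/ is the segment targeted by the rule; it sits immediately after /g/, so it assimilates completely and surfaces as [g].
The same rule applies at the second boundary: /ʂ/ → [d] next to /d/.

[ʃuggʊddə]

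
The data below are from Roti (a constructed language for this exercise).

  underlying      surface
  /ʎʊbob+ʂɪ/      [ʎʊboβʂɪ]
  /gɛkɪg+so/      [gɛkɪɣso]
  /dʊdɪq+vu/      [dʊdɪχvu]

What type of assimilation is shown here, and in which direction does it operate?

Underlying /b/ is realised as [β] next to /ʂ/; /ʂ/ itself does not change.
The change stop → fricative matches the manner of the following /ʂ/, identifying this as manner assimilation.
Place and voice are unchanged, so the assimilation is partial, not total.
The same holds elsewhere in the data: /g/ → [ɣ] before /s/ (stop → fricative, matching a fricative); /q/ → [χ] before /v/ (stop → fricative, matching a fricative) — only manner changes, and always toward the following segment.
The trigger is the following segment, so the direction is regressive (anticipatory).

regressive manner assimilation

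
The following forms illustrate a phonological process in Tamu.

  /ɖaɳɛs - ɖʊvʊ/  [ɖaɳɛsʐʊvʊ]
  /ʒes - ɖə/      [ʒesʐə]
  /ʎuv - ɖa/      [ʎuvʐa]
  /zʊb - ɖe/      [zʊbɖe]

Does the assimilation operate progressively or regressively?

progressive

Comparing underlying and surface forms, /ɖ/ → [ʐ] is the alternation; the neighbouring /s/ is constant.
/ɖ/ is a stop while /s/ is a fricative; the output [ʐ] is a fricative, matching the trigger — so the feature that spreads is manner.
Checking the remaining alternation: /ɖ/ → [ʐ] after /v/ (stop → fricative, matching a fricative) — only manner changes, and always toward the preceding segment.
No alternation appears in [zʊbɖe]: there the adjacent consonants already agree in manner (/ɖ/ and /b/ are both stops), so this form is consistent with the same rule.
The trigger is the preceding segment, so the direction is progressive (perseverative).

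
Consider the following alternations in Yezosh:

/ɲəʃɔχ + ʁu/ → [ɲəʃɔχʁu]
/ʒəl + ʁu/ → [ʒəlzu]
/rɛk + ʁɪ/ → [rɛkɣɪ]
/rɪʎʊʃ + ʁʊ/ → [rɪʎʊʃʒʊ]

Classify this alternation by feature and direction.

The segment that alternates is /ʁ/, which surfaces as [z] when adjacent to /l/.
The change uvular → alveolar matches the place of the preceding /l/, identifying this as place assimilation.
Manner and voice are unchanged, so the assimilation is partial, not total.
Checking the remaining alternations: /ʁ/ → [ɣ] after /k/ (uvular → velar, matching velar); /ʁ/ → [ʒ] after /ʃ/ (uvular → postalveolar, matching postalveolar) — only place changes, and always toward the preceding segment.
No alternation appears in [ɲəʃɔχʁu]: there the adjacent consonants already agree in place (/ʁ/ and /χ/ are both uvular), so this form is consistent with the same rule.
Since the segment that changes follows the conditioning segment, the assimilation is progressive.

progressive place assimilation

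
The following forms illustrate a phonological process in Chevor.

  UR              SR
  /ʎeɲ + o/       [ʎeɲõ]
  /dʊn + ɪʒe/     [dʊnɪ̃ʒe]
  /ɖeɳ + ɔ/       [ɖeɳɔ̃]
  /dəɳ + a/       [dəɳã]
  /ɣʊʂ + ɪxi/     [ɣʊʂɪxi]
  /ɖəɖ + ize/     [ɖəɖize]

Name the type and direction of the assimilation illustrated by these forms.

The vowel /o/ surfaces as nasalised [õ] next to the preceding nasal /ɲ/ — it has acquired the [+nasal] feature of its neighbour.
The other forms show the same pattern: /ɪ/ → [ɪ̃] after /n/; /ɔ/ → [ɔ̃] after /ɳ/; /a/ → [ã] after /ɳ/ — each time a vowel is nasalised next to a preceding nasal.
No change occurs in [ɣʊʂɪxi], [ɖəɖize] because the vowel at the boundary is adjacent to an oral consonant, not a nasal (/ɪ/ next to /ʂ/; /i/ next to /ɖ/).
Because the conditioning nasal is to the left of the vowel that changes, the process is progressive (perseverative).

progressive nasality assimilation (vowel nasalisation)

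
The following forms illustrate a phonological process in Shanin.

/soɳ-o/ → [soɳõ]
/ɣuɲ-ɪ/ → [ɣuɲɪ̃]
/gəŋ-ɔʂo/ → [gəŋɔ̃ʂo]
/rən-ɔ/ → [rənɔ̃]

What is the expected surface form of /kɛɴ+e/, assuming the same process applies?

The data show progressive nasality assimilation (vowel nasalisation): /o/ → [õ] after /ɳ/; /ɪ/ → [ɪ̃] after /ɲ/; /ɔ/ → [ɔ̃] after /ŋ/; /ɔ/ → [ɔ̃] after /n/ — a vowel is nasalised by an immediately preceding nasal consonant.
/e/ sits next to the nasal /ɴ/ and is therefore nasalised to [ẽ].

[kɛɴẽ]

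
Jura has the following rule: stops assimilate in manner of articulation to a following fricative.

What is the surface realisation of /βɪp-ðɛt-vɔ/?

[βɪɸðɛsvɔ]

The rule targets /p/ (voiceless bilabial stop), which sits before the trigger /ð/ (fricative).
Changing only its manner to fricative gives [ɸ] — the voiceless bilabial fricative.
At the second juncture, /t/ likewise becomes [s] adjacent to /v/.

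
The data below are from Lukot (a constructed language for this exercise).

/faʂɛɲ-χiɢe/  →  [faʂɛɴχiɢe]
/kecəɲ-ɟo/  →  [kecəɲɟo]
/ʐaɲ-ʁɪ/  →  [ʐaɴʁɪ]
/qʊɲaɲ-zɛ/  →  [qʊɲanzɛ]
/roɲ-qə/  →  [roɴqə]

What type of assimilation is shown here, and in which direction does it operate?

The segment that alternates is /ɲ/, which surfaces as [ɴ] when adjacent to /χ/.
The change palatal → uvular matches the place of the following /χ/, identifying this as place assimilation.
Manner and voice are unchanged, so the assimilation is partial, not total.
The same holds elsewhere in the data: /ɲ/ → [ɴ] before /ʁ/ (palatal → uvular, matching uvular); /ɲ/ → [n] before /z/ (palatal → alveolar, matching alveolar); /ɲ/ → [ɴ] before /q/ (palatal → uvular, matching uvular) — only place changes, and always toward the following segment.
No alternation appears in [kecəɲɟo]: there the adjacent consonants already agree in place (/ɲ/ and /ɟ/ are both palatal), so this form is consistent with the same rule.
The trigger is the following segment, so the direction is regressive (anticipatory).

regressive place assimilation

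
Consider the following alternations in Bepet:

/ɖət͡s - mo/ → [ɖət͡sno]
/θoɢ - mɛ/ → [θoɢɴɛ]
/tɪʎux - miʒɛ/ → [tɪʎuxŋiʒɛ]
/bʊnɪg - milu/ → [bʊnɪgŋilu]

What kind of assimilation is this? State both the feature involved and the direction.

progressive place assimilation

The segment that alternates is /m/, which surfaces as [n] when adjacent to /t͡s/.
The change bilabial → alveolar matches the place of the preceding /t͡s/, identifying this as place assimilation.
Manner and voice are unchanged, so the assimilation is partial, not total.
Checking the remaining alternations: /m/ → [ɴ] after /ɢ/ (bilabial → uvular, matching uvular); /m/ → [ŋ] after /x/ (bilabial → velar, matching velar); /m/ → [ŋ] after /g/ (bilabial → velar, matching velar) — only place changes, and always toward the preceding segment.
Since the segment that changes follows the conditioning segment, the assimilation is progressive.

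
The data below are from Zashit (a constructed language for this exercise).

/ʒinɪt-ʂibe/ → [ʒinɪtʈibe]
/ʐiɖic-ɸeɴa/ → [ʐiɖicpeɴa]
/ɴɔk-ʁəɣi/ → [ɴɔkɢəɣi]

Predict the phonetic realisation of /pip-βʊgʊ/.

[pipbʊgʊ]

The data show progressive manner assimilation: /ʂ/ → [ʈ] after /t/; /ɸ/ → [p] after /c/; /ʁ/ → [ɢ] after /k/. In each pair only manner changes, matching the preceding consonant, while place and voice stay constant.
/β/ is a voiced bilabial fricative. The preceding trigger /p/ is a stop, so /β/ must become a stop as well.
Changing only its manner to stop gives [b] — the voiced bilabial stop.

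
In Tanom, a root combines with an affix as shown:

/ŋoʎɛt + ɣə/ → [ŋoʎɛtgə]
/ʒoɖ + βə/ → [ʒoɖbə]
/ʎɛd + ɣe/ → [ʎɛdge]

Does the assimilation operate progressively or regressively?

Underlying /ɣ/ is realised as [g] next to /t/; /t/ itself does not change.
/ɣ/ is a fricative while /t/ is a stop; the output [g] is a stop, matching the trigger — so the feature that spreads is manner.
Checking the remaining alternations: /β/ → [b] after /ɖ/ (fricative → stop, matching a stop); /ɣ/ → [g] after /d/ (fricative → stop, matching a stop) — only manner changes, and always toward the preceding segment.
The trigger is the preceding segment, so the direction is progressive (perseverative).

progressive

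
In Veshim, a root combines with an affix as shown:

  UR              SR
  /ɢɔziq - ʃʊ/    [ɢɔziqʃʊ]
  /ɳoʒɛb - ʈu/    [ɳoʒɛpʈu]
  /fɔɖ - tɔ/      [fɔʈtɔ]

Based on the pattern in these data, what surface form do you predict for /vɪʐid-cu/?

The data show regressive voicing assimilation: /b/ → [p] before /ʈ/; /ɖ/ → [ʈ] before /t/. In each pair only voicing changes, matching the following consonant, while place and manner stay constant.
No alternation appears in [ɢɔziqʃʊ]: there the adjacent consonants already agree in voicing (/q/ and /ʃ/ are both voiceless), so this form is consistent with the same rule.
The rule targets /d/ (voiced alveolar stop), which sits before the trigger /c/ (voiceless).
Changing only its voicing to voiceless gives [t] — the voiceless alveolar stop.

[vɪʐitcu]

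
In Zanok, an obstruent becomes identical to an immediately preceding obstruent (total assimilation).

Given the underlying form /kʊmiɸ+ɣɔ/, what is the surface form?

/ɣ/ is the segment targeted by the rule; it sits immediately after /ɸ/, so it assimilates completely and surfaces as [ɸ].

[kʊmiɸɸɔ]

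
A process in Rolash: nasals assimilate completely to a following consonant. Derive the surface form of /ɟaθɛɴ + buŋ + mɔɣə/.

/ɴ/ is the segment targeted by the rule; it sits immediately before /b/, so it assimilates completely and surfaces as [b].
At the second juncture, /ŋ/ likewise becomes [m] adjacent to /m/.

[ɟaθɛbbummɔɣə]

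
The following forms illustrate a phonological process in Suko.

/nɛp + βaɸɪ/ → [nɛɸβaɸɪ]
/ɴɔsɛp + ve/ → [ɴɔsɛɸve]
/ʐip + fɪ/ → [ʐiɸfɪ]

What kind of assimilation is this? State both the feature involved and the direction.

Comparing underlying and surface forms, /p/ → [ɸ] is the alternation; the neighbouring /β/ is constant.
The change stop → fricative matches the manner of the following /β/, identifying this as manner assimilation.
Place and voice are unchanged, so the assimilation is partial, not total.
The same holds elsewhere in the data: /p/ → [ɸ] before /v/ (stop → fricative, matching a fricative); /p/ → [ɸ] before /f/ (stop → fricative, matching a fricative) — only manner changes, and always toward the following segment.
The trigger is the following segment, so the direction is regressive (anticipatory).

regressive manner assimilation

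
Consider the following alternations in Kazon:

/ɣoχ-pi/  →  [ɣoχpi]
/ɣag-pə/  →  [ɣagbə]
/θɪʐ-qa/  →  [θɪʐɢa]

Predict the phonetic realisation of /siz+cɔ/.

The data show progressive voicing assimilation: /p/ → [b] after /g/; /q/ → [ɢ] after /ʐ/. In each pair only voicing changes, matching the preceding consonant, while place and manner stay constant.
No alternation appears in [ɣoχpi]: there the adjacent consonants already agree in voicing (/p/ and /χ/ are both voiceless), so this form is consistent with the same rule.
/c/ is a voiceless palatal stop. The preceding trigger /z/ is voiced, so /c/ must become voiced as well.
A voiced palatal stop is [ɟ], so the surface segment is [ɟ].

[sizɟɔ]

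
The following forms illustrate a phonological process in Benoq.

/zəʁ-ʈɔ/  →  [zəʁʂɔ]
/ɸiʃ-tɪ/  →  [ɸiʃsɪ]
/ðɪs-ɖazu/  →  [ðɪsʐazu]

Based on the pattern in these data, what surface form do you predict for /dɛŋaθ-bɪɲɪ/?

[dɛŋaθβɪɲɪ]

The data show progressive manner assimilation: /ʈ/ → [ʂ] after /ʁ/; /t/ → [s] after /ʃ/; /ɖ/ → [ʐ] after /s/. In each pair only manner changes, matching the preceding consonant, while place and voice stay constant.
/b/ is a voiced bilabial stop. The preceding trigger /θ/ is a fricative, so /b/ must become a fricative as well.
A voiced bilabial fricative is [β], so the surface segment is [β].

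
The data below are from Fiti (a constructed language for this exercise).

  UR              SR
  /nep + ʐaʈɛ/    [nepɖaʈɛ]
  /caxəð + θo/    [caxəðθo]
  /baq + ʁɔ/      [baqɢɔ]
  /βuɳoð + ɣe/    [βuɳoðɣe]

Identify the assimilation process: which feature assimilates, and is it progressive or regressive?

progressive manner assimilation

Comparing underlying and surface forms, /ʐ/ → [ɖ] is the alternation; the neighbouring /p/ is constant.
The change fricative → stop matches the manner of the preceding /p/, identifying this as manner assimilation.
Place and voice are unchanged, so the assimilation is partial, not total.
The same holds elsewhere in the data: /ʁ/ → [ɢ] after /q/ (fricative → stop, matching a stop) — only manner changes, and always toward the preceding segment.
No alternation appears in [caxəðθo], [βuɳoðɣe]: there the adjacent consonants already agree in manner (/θ/ and /ð/ are both fricatives; /ɣ/ and /ð/ are both fricatives), so these forms are consistent with the same rule.
Since the segment that changes follows the conditioning segment, the assimilation is progressive.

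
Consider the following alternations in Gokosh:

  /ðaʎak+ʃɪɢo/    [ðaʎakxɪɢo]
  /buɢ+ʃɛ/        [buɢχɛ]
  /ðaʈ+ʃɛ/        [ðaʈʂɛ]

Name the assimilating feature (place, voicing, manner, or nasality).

place

The segment that alternates is /ʃ/, which surfaces as [x] when adjacent to /k/.
The change postalveolar → velar matches the place of the preceding /k/, identifying this as place assimilation.
Checking the remaining alternations: /ʃ/ → [χ] after /ɢ/ (postalveolar → uvular, matching uvular); /ʃ/ → [ʂ] after /ʈ/ (postalveolar → retroflex, matching retroflex) — only place changes, and always toward the preceding segment.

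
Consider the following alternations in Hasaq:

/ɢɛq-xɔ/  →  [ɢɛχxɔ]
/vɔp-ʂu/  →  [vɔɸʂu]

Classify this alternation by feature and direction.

Comparing underlying and surface forms, /q/ → [χ] is the alternation; the neighbouring /x/ is constant.
The change stop → fricative matches the manner of the following /x/, identifying this as manner assimilation.
Place and voice are unchanged, so the assimilation is partial, not total.
The other alternating form patterns the same way: /p/ → [ɸ] before /ʂ/ (stop → fricative, matching a fricative) — only manner changes, and always toward the following segment.
The trigger is the following segment, so the direction is regressive (anticipatory).

regressive manner assimilation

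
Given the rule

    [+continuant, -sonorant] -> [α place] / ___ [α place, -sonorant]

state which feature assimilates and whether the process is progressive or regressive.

The shared variable α links the value of the place features (abbreviated [place]) on the target to the same value on the neighbouring segment, so place is the feature that assimilates.
The conditioning segment sits to the right of the focus bar, meaning the trigger follows the segment that changes — regressive assimilation.

regressive place assimilation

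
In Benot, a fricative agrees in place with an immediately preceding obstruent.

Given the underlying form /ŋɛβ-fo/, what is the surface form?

[ŋɛβɸo]

The rule targets /f/ (voiceless labiodental fricative), which sits after the trigger /β/ (bilabial).
The voiceless bilabial fricative is [ɸ], so /f/ → [ɸ].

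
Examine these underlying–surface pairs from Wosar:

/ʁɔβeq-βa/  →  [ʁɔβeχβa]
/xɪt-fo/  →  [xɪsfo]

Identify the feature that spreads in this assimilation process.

Comparing underlying and surface forms, /q/ → [χ] is the alternation; the neighbouring /β/ is constant.
The change stop → fricative matches the manner of the following /β/, identifying this as manner assimilation.
The same holds elsewhere in the data: /t/ → [s] before /f/ (stop → fricative, matching a fricative) — only manner changes, and always toward the following segment.

manner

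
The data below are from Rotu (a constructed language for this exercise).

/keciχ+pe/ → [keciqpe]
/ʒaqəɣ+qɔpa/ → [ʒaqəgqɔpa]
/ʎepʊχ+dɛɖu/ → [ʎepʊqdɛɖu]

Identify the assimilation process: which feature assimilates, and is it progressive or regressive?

regressive manner assimilation

The segment that alternates is /χ/, which surfaces as [q] when adjacent to /p/.
The change fricative → stop matches the manner of the following /p/, identifying this as manner assimilation.
Place and voice are unchanged, so the assimilation is partial, not total.
Checking the remaining alternations: /ɣ/ → [g] before /q/ (fricative → stop, matching a stop); /χ/ → [q] before /d/ (fricative → stop, matching a stop) — only manner changes, and always toward the following segment.
Since the segment that changes precedes the conditioning segment, the assimilation is regressive.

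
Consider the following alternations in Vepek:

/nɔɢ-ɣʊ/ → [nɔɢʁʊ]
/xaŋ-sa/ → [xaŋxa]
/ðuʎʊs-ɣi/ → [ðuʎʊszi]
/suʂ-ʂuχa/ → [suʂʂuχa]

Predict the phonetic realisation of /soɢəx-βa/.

[soɢəxɣa]

The data show progressive place assimilation: /ɣ/ → [ʁ] after /ɢ/; /s/ → [x] after /ŋ/; /ɣ/ → [z] after /s/. In each pair only place changes, matching the preceding consonant, while manner and voice stay constant.
Nothing changes in [suʂʂuχa]: there the adjacent consonants already agree in place (/ʂ/ and /ʂ/ are both retroflex), so this form is consistent with the same rule.
/β/ is a voiced bilabial fricative. The preceding trigger /x/ is velar, so /β/ must become velar as well.
The voiced velar fricative is [ɣ], so /β/ → [ɣ].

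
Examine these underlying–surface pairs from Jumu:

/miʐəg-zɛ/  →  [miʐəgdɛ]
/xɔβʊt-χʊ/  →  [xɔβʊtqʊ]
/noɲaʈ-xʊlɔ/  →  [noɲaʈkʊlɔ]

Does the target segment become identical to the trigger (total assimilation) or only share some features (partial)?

partial assimilation

Comparing underlying and surface forms, /z/ → [d] is the alternation; the neighbouring /g/ is constant.
/z/ is a fricative while /g/ is a stop; the output [d] is a stop, matching the trigger — so the feature that spreads is manner.
Place and voice are unchanged, so the assimilation is partial, not total.
Checking the remaining alternations: /χ/ → [q] after /t/ (fricative → stop, matching a stop); /x/ → [k] after /ʈ/ (fricative → stop, matching a stop) — only manner changes, and always toward the preceding segment.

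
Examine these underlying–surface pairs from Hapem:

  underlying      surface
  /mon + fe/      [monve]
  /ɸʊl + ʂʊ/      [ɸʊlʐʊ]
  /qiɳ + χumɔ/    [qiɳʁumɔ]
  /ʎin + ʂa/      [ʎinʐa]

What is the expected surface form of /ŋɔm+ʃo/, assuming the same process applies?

[ŋɔmʒo]

The data show progressive voicing assimilation: /f/ → [v] after /n/; /ʂ/ → [ʐ] after /l/; /χ/ → [ʁ] after /ɳ/; /ʂ/ → [ʐ] after /n/. In each pair only voicing changes, matching the preceding consonant, while place and manner stay constant.
/ʃ/ is a voiceless postalveolar fricative. The preceding trigger /m/ is voiced, so /ʃ/ must become voiced as well.
A voiced postalveolar fricative is [ʒ], so the surface segment is [ʒ].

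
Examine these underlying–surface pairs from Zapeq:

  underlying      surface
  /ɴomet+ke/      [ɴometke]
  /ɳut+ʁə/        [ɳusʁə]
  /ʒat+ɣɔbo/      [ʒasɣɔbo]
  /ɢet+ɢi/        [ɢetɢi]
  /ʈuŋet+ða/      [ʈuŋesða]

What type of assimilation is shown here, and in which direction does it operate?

The segment that alternates is /t/, which surfaces as [s] when adjacent to /ʁ/.
The change stop → fricative matches the manner of the following /ʁ/, identifying this as manner assimilation.
Place and voice are unchanged, so the assimilation is partial, not total.
Checking the remaining alternations: /t/ → [s] before /ɣ/ (stop → fricative, matching a fricative); /t/ → [s] before /ð/ (stop → fricative, matching a fricative) — only manner changes, and always toward the following segment.
Nothing changes in [ɴometke], [ɢetɢi]: there the adjacent consonants already agree in manner (/t/ and /k/ are both stops; /t/ and /ɢ/ are both stops), so these forms are consistent with the same rule.
Since the segment that changes precedes the conditioning segment, the assimilation is regressive.

regressive manner assimilation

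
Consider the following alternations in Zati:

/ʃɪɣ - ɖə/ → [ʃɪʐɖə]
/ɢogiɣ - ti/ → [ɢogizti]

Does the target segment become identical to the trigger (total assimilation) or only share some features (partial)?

Comparing underlying and surface forms, /ɣ/ → [ʐ] is the alternation; the neighbouring /ɖ/ is constant.
The change velar → retroflex matches the place of the following /ɖ/, identifying this as place assimilation.
Manner and voice are unchanged, so the assimilation is partial, not total.
The same holds elsewhere in the data: /ɣ/ → [z] before /t/ (velar → alveolar, matching alveolar) — only place changes, and always toward the following segment.

partial assimilation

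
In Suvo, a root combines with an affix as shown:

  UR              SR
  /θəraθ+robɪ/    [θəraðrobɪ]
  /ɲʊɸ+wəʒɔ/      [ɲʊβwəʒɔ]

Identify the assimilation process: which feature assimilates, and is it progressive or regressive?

Comparing underlying and surface forms, /θ/ → [ð] is the alternation; the neighbouring /r/ is constant.
/θ/ is voiceless while /r/ is voiced; the output [ð] is voiced, matching the trigger — so the feature that spreads is voicing.
Place and manner are unchanged, so the assimilation is partial, not total.
The other alternating form patterns the same way: /ɸ/ → [β] before /w/ (voiceless → voiced, matching voiced) — only voicing changes, and always toward the following segment.
The trigger is the following segment, so the direction is regressive (anticipatory).

regressive voicing assimilation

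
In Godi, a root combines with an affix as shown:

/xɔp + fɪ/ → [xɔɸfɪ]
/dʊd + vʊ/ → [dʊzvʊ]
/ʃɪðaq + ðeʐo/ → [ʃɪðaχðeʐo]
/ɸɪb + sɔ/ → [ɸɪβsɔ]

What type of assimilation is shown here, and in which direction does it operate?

regressive manner assimilation

Comparing underlying and surface forms, /p/ → [ɸ] is the alternation; the neighbouring /f/ is constant.
/p/ is a stop while /f/ is a fricative; the output [ɸ] is a fricative, matching the trigger — so the feature that spreads is manner.
Place and voice are unchanged, so the assimilation is partial, not total.
The same holds elsewhere in the data: /d/ → [z] before /v/ (stop → fricative, matching a fricative); /q/ → [χ] before /ð/ (stop → fricative, matching a fricative); /b/ → [β] before /s/ (stop → fricative, matching a fricative) — only manner changes, and always toward the following segment.
The trigger is the following segment, so the direction is regressive (anticipatory).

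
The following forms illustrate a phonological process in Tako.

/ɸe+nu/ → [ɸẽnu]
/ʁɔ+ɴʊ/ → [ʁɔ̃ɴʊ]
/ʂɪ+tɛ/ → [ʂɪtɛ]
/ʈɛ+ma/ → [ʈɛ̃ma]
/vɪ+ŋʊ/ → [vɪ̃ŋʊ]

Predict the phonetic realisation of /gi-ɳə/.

The data show regressive nasality assimilation (vowel nasalisation): /e/ → [ẽ] before /n/; /ɔ/ → [ɔ̃] before /ɴ/; /ɛ/ → [ɛ̃] before /m/; /ɪ/ → [ɪ̃] before /ŋ/ — a vowel is nasalised by an immediately following nasal consonant.
No change occurs in [ʂɪtɛ] because the vowel at the boundary is adjacent to an oral consonant, not a nasal (/ɪ/ next to /t/).
The vowel /i/ is adjacent to the following nasal /ɳ/, so it acquires [+nasal] and surfaces as [ĩ].

[gĩɳə]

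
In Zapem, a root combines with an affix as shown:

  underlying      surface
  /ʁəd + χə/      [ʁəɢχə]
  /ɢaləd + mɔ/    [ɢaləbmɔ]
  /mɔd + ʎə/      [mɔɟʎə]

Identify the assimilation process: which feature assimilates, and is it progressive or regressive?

regressive place assimilation

Comparing underlying and surface forms, /d/ → [ɢ] is the alternation; the neighbouring /χ/ is constant.
The change alveolar → uvular matches the place of the following /χ/, identifying this as place assimilation.
Manner and voice are unchanged, so the assimilation is partial, not total.
Checking the remaining alternations: /d/ → [b] before /m/ (alveolar → bilabial, matching bilabial); /d/ → [ɟ] before /ʎ/ (alveolar → palatal, matching palatal) — only place changes, and always toward the following segment.
The trigger is the following segment, so the direction is regressive (anticipatory).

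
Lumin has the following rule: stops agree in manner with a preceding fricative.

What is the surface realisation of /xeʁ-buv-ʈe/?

[xeʁβuvʂe]

The rule targets /b/ (voiced bilabial stop), which sits after the trigger /ʁ/ (fricative).
A voiced bilabial fricative is [β], so the surface segment is [β].
At the second juncture, /ʈ/ likewise becomes [ʂ] adjacent to /v/.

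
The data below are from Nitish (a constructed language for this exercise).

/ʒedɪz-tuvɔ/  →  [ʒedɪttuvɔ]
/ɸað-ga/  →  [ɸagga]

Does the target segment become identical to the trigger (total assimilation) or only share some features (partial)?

Comparing underlying and surface forms, /z/ → [t] is the alternation; the neighbouring /t/ is constant.
The output [t] is identical to the trigger /t/ — every feature (place, manner, voicing) has been copied — so this is total assimilation.
The other form behaves the same way: /ð/ → [g] before /g/ — in each case the output is a copy of the following consonant.

total assimilation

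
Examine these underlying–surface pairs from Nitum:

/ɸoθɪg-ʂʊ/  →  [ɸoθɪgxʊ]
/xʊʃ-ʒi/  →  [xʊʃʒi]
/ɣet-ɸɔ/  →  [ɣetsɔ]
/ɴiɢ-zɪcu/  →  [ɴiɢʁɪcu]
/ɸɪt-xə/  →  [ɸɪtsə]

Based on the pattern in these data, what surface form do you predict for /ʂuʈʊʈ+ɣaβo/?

The data show progressive place assimilation: /ʂ/ → [x] after /g/; /ɸ/ → [s] after /t/; /z/ → [ʁ] after /ɢ/; /x/ → [s] after /t/. In each pair only place changes, matching the preceding consonant, while manner and voice stay constant.
Nothing changes in [xʊʃʒi]: there the adjacent consonants already agree in place (/ʒ/ and /ʃ/ are both postalveolar), so this form is consistent with the same rule.
The rule targets /ɣ/ (voiced velar fricative), which sits after the trigger /ʈ/ (retroflex).
Changing only its place to retroflex gives [ʐ] — the voiced retroflex fricative.

[ʂuʈʊʈʐaβo]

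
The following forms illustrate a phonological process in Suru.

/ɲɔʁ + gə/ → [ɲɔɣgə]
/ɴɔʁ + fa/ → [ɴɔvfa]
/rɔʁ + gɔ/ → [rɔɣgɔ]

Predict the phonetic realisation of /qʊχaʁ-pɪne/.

[qʊχaβpɪne]

The data show regressive place assimilation: /ʁ/ → [ɣ] before /g/; /ʁ/ → [v] before /f/. In each pair only place changes, matching the following consonant, while manner and voice stay constant.
The rule targets /ʁ/ (voiced uvular fricative), which sits before the trigger /p/ (bilabial).
The voiced bilabial fricative is [β], so /ʁ/ → [β].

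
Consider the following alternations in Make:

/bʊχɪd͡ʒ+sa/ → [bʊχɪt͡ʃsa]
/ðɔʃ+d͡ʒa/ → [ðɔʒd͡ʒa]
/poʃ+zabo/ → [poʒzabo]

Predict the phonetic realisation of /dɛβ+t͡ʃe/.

[dɛɸt͡ʃe]

The data show regressive voicing assimilation: /d͡ʒ/ → [t͡ʃ] before /s/; /ʃ/ → [ʒ] before /d͡ʒ/; /ʃ/ → [ʒ] before /z/. In each pair only voicing changes, matching the following consonant, while place and manner stay constant.
The rule targets /β/ (voiced bilabial fricative), which sits before the trigger /t͡ʃ/ (voiceless).
The voiceless bilabial fricative is [ɸ], so /β/ → [ɸ].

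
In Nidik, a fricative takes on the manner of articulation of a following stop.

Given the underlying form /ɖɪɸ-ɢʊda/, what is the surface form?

The rule targets /ɸ/ (voiceless bilabial fricative), which sits before the trigger /ɢ/ (stop).
Changing only its manner to stop gives [p] — the voiceless bilabial stop.

[ɖɪpɢʊda]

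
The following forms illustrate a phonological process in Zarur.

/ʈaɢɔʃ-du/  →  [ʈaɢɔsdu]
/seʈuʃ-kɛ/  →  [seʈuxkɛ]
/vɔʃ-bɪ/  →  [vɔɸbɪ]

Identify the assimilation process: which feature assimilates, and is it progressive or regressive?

regressive place assimilation

Underlying /ʃ/ is realised as [s] next to /d/; /d/ itself does not change.
The change postalveolar → alveolar matches the place of the following /d/, identifying this as place assimilation.
Manner and voice are unchanged, so the assimilation is partial, not total.
The same holds elsewhere in the data: /ʃ/ → [x] before /k/ (postalveolar → velar, matching velar); /ʃ/ → [ɸ] before /b/ (postalveolar → bilabial, matching bilabial) — only place changes, and always toward the following segment.
Since the segment that changes precedes the conditioning segment, the assimilation is regressive.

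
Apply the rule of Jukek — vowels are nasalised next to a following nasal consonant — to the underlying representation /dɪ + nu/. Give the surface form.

[dɪ̃nu]

/ɪ/ sits next to the nasal /n/ and is therefore nasalised to [ɪ̃].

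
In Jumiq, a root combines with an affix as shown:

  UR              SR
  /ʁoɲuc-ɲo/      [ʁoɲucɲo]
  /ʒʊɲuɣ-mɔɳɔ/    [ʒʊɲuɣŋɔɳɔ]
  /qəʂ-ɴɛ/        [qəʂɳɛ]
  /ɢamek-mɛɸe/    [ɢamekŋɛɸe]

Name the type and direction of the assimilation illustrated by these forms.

progressive place assimilation

Comparing underlying and surface forms, /m/ → [ŋ] is the alternation; the neighbouring /ɣ/ is constant.
/m/ is bilabial while /ɣ/ is velar; the output [ŋ] is velar, matching the trigger — so the feature that spreads is place.
Manner and voice are unchanged, so the assimilation is partial, not total.
The same holds elsewhere in the data: /ɴ/ → [ɳ] after /ʂ/ (uvular → retroflex, matching retroflex); /m/ → [ŋ] after /k/ (bilabial → velar, matching velar) — only place changes, and always toward the preceding segment.
Nothing changes in [ʁoɲucɲo]: there the adjacent consonants already agree in place (/ɲ/ and /c/ are both palatal), so this form is consistent with the same rule.
Since the segment that changes follows the conditioning segment, the assimilation is progressive.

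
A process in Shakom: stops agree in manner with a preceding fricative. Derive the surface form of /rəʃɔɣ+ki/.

[rəʃɔɣxi]

/k/ is a voiceless velar stop. The preceding trigger /ɣ/ is a fricative, so /k/ must become a fricative as well.
A voiceless velar fricative is [x], so the surface segment is [x].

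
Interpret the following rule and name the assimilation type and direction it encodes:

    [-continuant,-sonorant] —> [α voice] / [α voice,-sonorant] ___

progressive voicing assimilation

The rule copies [voice] from the environment onto the target, so the assimilating feature is voicing.
Since the environment is written before the underscore, the trigger precedes the target; the direction is progressive.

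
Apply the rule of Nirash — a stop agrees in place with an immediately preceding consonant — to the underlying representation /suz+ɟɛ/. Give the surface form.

[suzdɛ]

The rule targets /ɟ/ (voiced palatal stop), which sits after the trigger /z/ (alveolar).
A voiced alveolar stop is [d], so the surface segment is [d].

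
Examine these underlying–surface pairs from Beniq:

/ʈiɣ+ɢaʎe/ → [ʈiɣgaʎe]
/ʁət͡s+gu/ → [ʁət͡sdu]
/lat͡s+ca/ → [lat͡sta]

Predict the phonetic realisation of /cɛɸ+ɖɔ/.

The data show progressive place assimilation: /ɢ/ → [g] after /ɣ/; /g/ → [d] after /t͡s/; /c/ → [t] after /t͡s/. In each pair only place changes, matching the preceding consonant, while manner and voice stay constant.
/ɖ/ is a voiced retroflex stop. The preceding trigger /ɸ/ is bilabial, so /ɖ/ must become bilabial as well.
The voiced bilabial stop is [b], so /ɖ/ → [b].

[cɛɸbɔ]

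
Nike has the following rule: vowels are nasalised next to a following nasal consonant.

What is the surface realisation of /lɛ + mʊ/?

/ɛ/ sits next to the nasal /m/ and is therefore nasalised to [ɛ̃].

[lɛ̃mʊ]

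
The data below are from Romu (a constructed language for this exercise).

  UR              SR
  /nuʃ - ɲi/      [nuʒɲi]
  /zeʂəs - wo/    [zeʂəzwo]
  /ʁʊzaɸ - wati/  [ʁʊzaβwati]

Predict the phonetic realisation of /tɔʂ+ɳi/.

The data show regressive voicing assimilation: /ʃ/ → [ʒ] before /ɲ/; /s/ → [z] before /w/; /ɸ/ → [β] before /w/. In each pair only voicing changes, matching the following consonant, while place and manner stay constant.
/ʂ/ is a voiceless retroflex fricative. The following trigger /ɳ/ is voiced, so /ʂ/ must become voiced as well.
A voiced retroflex fricative is [ʐ], so the surface segment is [ʐ].

[tɔʐɳi]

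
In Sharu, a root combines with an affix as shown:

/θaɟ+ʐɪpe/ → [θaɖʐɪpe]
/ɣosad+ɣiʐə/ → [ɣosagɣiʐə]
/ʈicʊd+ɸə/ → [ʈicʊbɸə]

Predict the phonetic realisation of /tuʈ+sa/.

[tutsa]

The data show regressive place assimilation: /ɟ/ → [ɖ] before /ʐ/; /d/ → [g] before /ɣ/; /d/ → [b] before /ɸ/. In each pair only place changes, matching the following consonant, while manner and voice stay constant.
/ʈ/ is a voiceless retroflex stop. The following trigger /s/ is alveolar, so /ʈ/ must become alveolar as well.
The voiceless alveolar stop is [t], so /ʈ/ → [t].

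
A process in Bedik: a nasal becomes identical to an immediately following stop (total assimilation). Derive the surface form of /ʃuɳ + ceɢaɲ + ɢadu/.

/ɳ/ is the segment targeted by the rule; it sits immediately before /c/, so it assimilates completely and surfaces as [c].
At the second juncture, /ɲ/ likewise becomes [ɢ] adjacent to /ɢ/.

[ʃucceɢaɢɢadu]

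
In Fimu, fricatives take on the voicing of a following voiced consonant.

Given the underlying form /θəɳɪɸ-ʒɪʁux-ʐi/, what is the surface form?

/ɸ/ is a voiceless bilabial fricative. The following trigger /ʒ/ is voiced, so /ɸ/ must become voiced as well.
The voiced bilabial fricative is [β], so /ɸ/ → [β].
At the second juncture, /x/ likewise becomes [ɣ] adjacent to /ʐ/.

[θəɳɪβʒɪʁuɣʐi]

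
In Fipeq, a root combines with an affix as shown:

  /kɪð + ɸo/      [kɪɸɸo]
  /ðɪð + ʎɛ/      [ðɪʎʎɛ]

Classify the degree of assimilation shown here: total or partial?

total assimilation

Comparing underlying and surface forms, /ð/ → [ɸ] is the alternation; the neighbouring /ɸ/ is constant.
The output [ɸ] is identical to the trigger /ɸ/ — every feature (place, manner, voicing) has been copied — so this is total assimilation.
The other form behaves the same way: /ð/ → [ʎ] before /ʎ/ — in each case the output is a copy of the following consonant.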